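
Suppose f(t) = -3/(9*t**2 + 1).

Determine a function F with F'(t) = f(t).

An antiderivative F(t) passes only if d/dt[F] lands on f(t) exactly.
Check: d/dt[-atan(3*t)] = -3/(9*t**2 + 1) = f(t).

An antiderivative is F(t) = -atan(3*t).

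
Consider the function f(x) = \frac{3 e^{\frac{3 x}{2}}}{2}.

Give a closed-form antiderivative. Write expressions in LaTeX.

Recover f(x) by differentiating a candidate F(x); any mismatch rules it out.
Check: d/dx[e^{\frac{3 x}{2}}] = \frac{3 e^{\frac{3 x}{2}}}{2} = f(x).

An antiderivative is F(x) = e^{\frac{3 x}{2}}.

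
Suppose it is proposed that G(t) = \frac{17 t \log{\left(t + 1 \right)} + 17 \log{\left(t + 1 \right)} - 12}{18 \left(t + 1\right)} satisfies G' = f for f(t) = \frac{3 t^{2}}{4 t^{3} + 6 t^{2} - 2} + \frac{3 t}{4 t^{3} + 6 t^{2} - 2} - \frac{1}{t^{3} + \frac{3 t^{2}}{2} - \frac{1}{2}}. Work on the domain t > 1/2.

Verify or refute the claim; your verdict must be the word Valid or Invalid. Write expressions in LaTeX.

d/dt[G] = \frac{17 t + 29}{18 t^{2} + 36 t + 18}
d/dt[G] - f(t) = \frac{7}{36 t - 18} != 0.

Invalid: d/dt[G] - f = \frac{7}{36 t - 18}, which is not 0.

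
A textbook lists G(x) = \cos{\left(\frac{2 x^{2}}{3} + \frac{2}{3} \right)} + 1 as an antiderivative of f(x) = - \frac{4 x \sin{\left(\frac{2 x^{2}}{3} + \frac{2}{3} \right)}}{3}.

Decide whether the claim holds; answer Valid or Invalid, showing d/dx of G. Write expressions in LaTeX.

Valid - differentiating G returns exactly f.

d/dx[G] = - \frac{4 x \sin{\left(\frac{2 x^{2}}{3} + \frac{2}{3} \right)}}{3}
This equals f(x) exactly, so the claim holds.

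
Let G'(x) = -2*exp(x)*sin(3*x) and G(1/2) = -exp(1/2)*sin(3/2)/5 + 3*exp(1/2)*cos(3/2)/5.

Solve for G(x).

G(x) = (-sin(3*x) + 3*cos(3*x))*exp(x)/5

Differentiate the proposed G(x) back; it has to land on the given G'(x).
A general antiderivative is -exp(x)*sin(3*x)/5 + 3*exp(x)*cos(3*x)/5 + C.
The condition gives C = -exp(1/2)*sin(3/2)/5 + 3*exp(1/2)*cos(3/2)/5 - (-exp(1/2)*sin(3/2)/5 + 3*exp(1/2)*cos(3/2)/5) = 0.
So G(x) = (-sin(3*x) + 3*cos(3*x))*exp(x)/5.
Check: d/dx[(-sin(3*x) + 3*cos(3*x))*exp(x)/5] = -2*exp(x)*sin(3*x) = G'(x).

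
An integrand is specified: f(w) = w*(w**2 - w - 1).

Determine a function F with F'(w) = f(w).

An antiderivative is F(w) = w**4/4 - w**3/3 - w**2/2.

Whatever form F(w) takes, F'(w) = f(w) is non-negotiable.
Check: d/dw[w**4/4 - w**3/3 - w**2/2] = w**3 - w**2 - w, which equals f(w).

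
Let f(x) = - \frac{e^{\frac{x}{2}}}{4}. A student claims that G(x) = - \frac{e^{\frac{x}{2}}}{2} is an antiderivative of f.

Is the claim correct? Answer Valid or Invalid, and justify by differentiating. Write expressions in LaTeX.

Valid - differentiating G returns exactly f.

d/dx[G] = - \frac{e^{\frac{x}{2}}}{4}
This equals f(x) exactly, so the claim holds.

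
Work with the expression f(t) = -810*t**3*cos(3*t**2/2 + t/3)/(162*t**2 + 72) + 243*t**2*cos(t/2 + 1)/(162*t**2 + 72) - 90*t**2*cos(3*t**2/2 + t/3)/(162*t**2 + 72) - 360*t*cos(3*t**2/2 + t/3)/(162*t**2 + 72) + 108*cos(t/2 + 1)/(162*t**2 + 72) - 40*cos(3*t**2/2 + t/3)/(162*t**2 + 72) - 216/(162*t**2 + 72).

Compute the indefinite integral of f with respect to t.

F(t) = -(-9*sin(t/2 + 1) + 5*sin(3*t**2/2 + t/3) + 6*atan(3*t/2))/3 + C

The integrand splits into summands that can be handled one at a time.
Check: d/dt[-(-9*sin(t/2 + 1) + 5*sin(3*t**2/2 + t/3) + 6*atan(3*t/2))/3] = (-810*t**3*cos(3*t**2/2 + t/3) + 243*t**2*cos(t/2 + 1) - 90*t**2*cos(3*t**2/2 + t/3) - 360*t*cos(3*t**2/2 + t/3) + 108*cos(t/2 + 1) - 40*cos(3*t**2/2 + t/3) - 216)/(162*t**2 + 72), which equals f(t).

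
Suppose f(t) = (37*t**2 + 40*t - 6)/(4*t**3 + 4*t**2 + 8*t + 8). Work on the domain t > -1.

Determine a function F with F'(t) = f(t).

An antiderivative is F(t) = -3*log(3*t + 3)/4 + 5*log(3*t**2 + 6).

Check any antiderivative F(t) by computing F'(t) and comparing it with f(t).
Check: d/dt[-3*log(3*t + 3)/4 + 5*log(3*t**2 + 6)] = (37*t**2 + 40*t - 6)/(4*t**3 + 4*t**2 + 8*t + 8) = f(t).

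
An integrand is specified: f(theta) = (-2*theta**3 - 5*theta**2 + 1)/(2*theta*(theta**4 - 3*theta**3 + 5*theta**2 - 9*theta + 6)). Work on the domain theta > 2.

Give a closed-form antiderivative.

An antiderivative is F(theta) = log(theta)/12 - 5*log(theta - 2)/4 + 3*log(theta - 1)/4 + 5*log(theta**2 + 3)/24 + sqrt(3)*atan(sqrt(3)*theta/3)/4.

Factor the denominator (2*theta*(theta - 2)*(theta - 1)*(theta**2 + 3)) and decompose: f = (5*theta + 9)/(12*(theta**2 + 3)) + 3/(4*(theta - 1)) - 5/(4*(theta - 2)) + 1/(12*theta); each piece integrates to a log, atan, or power term.
Check: d/dtheta[log(theta)/12 - 5*log(theta - 2)/4 + 3*log(theta - 1)/4 + 5*log(theta**2 + 3)/24 + sqrt(3)*atan(sqrt(3)*theta/3)/4] = (-2*theta**3 - 5*theta**2 + 1)/(2*theta**5 - 6*theta**4 + 10*theta**3 - 18*theta**2 + 12*theta), which equals f(theta).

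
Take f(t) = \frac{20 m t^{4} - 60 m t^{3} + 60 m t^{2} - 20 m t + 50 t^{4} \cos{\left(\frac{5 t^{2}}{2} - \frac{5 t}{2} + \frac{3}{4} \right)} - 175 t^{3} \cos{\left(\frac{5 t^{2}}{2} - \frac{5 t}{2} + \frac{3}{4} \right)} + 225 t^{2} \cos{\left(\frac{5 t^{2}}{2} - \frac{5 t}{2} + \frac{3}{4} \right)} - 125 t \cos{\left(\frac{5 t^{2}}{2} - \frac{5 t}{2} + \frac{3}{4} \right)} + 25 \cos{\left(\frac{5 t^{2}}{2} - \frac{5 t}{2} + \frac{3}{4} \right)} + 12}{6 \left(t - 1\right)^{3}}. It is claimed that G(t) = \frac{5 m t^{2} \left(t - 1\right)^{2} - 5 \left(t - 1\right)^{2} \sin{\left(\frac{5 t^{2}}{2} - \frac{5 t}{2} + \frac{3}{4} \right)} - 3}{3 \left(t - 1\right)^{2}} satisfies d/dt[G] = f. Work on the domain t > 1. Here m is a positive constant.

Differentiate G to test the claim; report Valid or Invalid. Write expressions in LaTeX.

Invalid: d/dt[G] - f = - \frac{50 t \cos{\left(\frac{5 t^{2}}{2} - \frac{5 t}{2} + \frac{3}{4} \right)}}{3} + \frac{25 \cos{\left(\frac{5 t^{2}}{2} - \frac{5 t}{2} + \frac{3}{4} \right)}}{3}, which is not 0.

d/dt[G] = \frac{20 m t^{4} - 60 m t^{3} + 60 m t^{2} - 20 m t - 50 t^{4} \cos{\left(\frac{5 t^{2}}{2} - \frac{5 t}{2} + \frac{3}{4} \right)} + 175 t^{3} \cos{\left(\frac{5 t^{2}}{2} - \frac{5 t}{2} + \frac{3}{4} \right)} - 225 t^{2} \cos{\left(\frac{5 t^{2}}{2} - \frac{5 t}{2} + \frac{3}{4} \right)} + 125 t \cos{\left(\frac{5 t^{2}}{2} - \frac{5 t}{2} + \frac{3}{4} \right)} - 25 \cos{\left(\frac{5 t^{2}}{2} - \frac{5 t}{2} + \frac{3}{4} \right)} + 12}{6 t^{3} - 18 t^{2} + 18 t - 6}
d/dt[G] - f(t) = - \frac{50 t \cos{\left(\frac{5 t^{2}}{2} - \frac{5 t}{2} + \frac{3}{4} \right)}}{3} + \frac{25 \cos{\left(\frac{5 t^{2}}{2} - \frac{5 t}{2} + \frac{3}{4} \right)}}{3} != 0.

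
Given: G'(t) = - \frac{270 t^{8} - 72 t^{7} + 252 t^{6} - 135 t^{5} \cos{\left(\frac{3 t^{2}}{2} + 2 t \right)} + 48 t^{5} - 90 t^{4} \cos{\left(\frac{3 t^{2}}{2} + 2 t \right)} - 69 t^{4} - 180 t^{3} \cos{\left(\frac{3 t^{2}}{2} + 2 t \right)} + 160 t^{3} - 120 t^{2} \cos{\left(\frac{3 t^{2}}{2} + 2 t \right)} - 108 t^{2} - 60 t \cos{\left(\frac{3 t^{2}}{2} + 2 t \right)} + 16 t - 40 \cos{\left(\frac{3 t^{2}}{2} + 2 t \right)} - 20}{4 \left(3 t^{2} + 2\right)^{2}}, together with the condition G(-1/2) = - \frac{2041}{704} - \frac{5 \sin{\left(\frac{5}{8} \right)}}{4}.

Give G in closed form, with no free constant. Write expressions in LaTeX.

Whatever form G(t) takes, its d/dt must return the stated G'(t).
A general antiderivative is - \frac{3 t^{5}}{2} + \frac{t^{4}}{2} + t^{3} - 2 t^{2} + \frac{5 t}{4} + \frac{5 \sin{\left(\frac{3 t^{2}}{2} + 2 t \right)}}{4} - \frac{1}{\frac{3 t^{2}}{2} + 1} + C.
The condition gives C = - \frac{2041}{704} - \frac{5 \sin{\left(\frac{5}{8} \right)}}{4} - (- \frac{1337}{704} - \frac{5 \sin{\left(\frac{5}{8} \right)}}{4}) = -1.
So G(t) = - \frac{3 t^{5}}{2} + \frac{t^{4}}{2} + t^{3} - 2 t^{2} + \frac{5 t}{4} + \frac{5 \sin{\left(\frac{3 t^{2}}{2} + 2 t \right)}}{4} - 1 - \frac{1}{\frac{3 t^{2}}{2} + 1}.
Check: d/dt[- \frac{3 t^{5}}{2} + \frac{t^{4}}{2} + t^{3} - 2 t^{2} + \frac{5 t}{4} + \frac{5 \sin{\left(\frac{3 t^{2}}{2} + 2 t \right)}}{4} - 1 - \frac{1}{\frac{3 t^{2}}{2} + 1}] = \frac{- 270 t^{8} + 72 t^{7} - 252 t^{6} + 135 t^{5} \cos{\left(\frac{3 t^{2}}{2} + 2 t \right)} - 48 t^{5} + 90 t^{4} \cos{\left(\frac{3 t^{2}}{2} + 2 t \right)} + 69 t^{4} + 180 t^{3} \cos{\left(\frac{3 t^{2}}{2} + 2 t \right)} - 160 t^{3} + 120 t^{2} \cos{\left(\frac{3 t^{2}}{2} + 2 t \right)} + 108 t^{2} + 60 t \cos{\left(\frac{3 t^{2}}{2} + 2 t \right)} - 16 t + 40 \cos{\left(\frac{3 t^{2}}{2} + 2 t \right)} + 20}{36 t^{4} + 48 t^{2} + 16}, which equals G'(t).

G(t) = - \frac{3 t^{5}}{2} + \frac{t^{4}}{2} + t^{3} - 2 t^{2} + \frac{5 t}{4} + \frac{5 \sin{\left(\frac{3 t^{2}}{2} + 2 t \right)}}{4} - 1 - \frac{1}{\frac{3 t^{2}}{2} + 1}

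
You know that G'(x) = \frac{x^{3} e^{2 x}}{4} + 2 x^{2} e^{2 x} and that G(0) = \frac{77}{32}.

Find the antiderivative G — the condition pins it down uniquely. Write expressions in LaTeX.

Recognize the product-rule pattern: G'(x) = u'v + uv' with u = \frac{x^{3}}{8} + \frac{13 x^{2}}{16} - \frac{13 x}{16} + \frac{13}{32}, v = e^{2 x}, so integration by parts undoes it.
A general antiderivative is \frac{\left(4 x^{3} + 26 x^{2} - 26 x + 13\right) e^{2 x}}{32} + C.
The condition gives C = \frac{77}{32} - (\frac{13}{32}) = 2.
So G(x) = \frac{\left(4 x^{3} + 26 x^{2} - 26 x + 13\right) e^{2 x}}{32} + 2.
Check: d/dx[\frac{\left(4 x^{3} + 26 x^{2} - 26 x + 13\right) e^{2 x}}{32} + 2] = \frac{x^{3} e^{2 x}}{4} + 2 x^{2} e^{2 x} = G'(x).

G(x) = \frac{\left(4 x^{3} + 26 x^{2} - 26 x + 13\right) e^{2 x}}{32} + 2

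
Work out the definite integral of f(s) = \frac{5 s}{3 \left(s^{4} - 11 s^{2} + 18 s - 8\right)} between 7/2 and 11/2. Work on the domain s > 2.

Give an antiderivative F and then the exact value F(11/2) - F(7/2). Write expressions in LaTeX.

Factor the denominator (3 \left(s - 2\right) \left(s - 1\right)^{2} \left(s + 4\right)) and decompose: f = \frac{2}{45 \left(s + 4\right)} - \frac{3}{5 \left(s - 1\right)} - \frac{1}{3 \left(s - 1\right)^{2}} + \frac{5}{9 \left(s - 2\right)}; each piece integrates to a log, atan, or power term.
F(s) = \frac{25 s \log{\left(s - 2 \right)} - 27 s \log{\left(s - 1 \right)} + 2 s \log{\left(s + 4 \right)} - 25 \log{\left(s - 2 \right)} + 27 \log{\left(s - 1 \right)} - 2 \log{\left(s + 4 \right)} + 15}{45 \left(s - 1\right)} is an antiderivative of f.
Check: d/ds[\frac{25 s \log{\left(s - 2 \right)} - 27 s \log{\left(s - 1 \right)} + 2 s \log{\left(s + 4 \right)} - 25 \log{\left(s - 2 \right)} + 27 \log{\left(s - 1 \right)} - 2 \log{\left(s + 4 \right)} + 15}{45 \left(s - 1\right)}] = \frac{5 s}{3 s^{4} - 33 s^{2} + 54 s - 24}, which equals f(s).
F(11/2) = - \frac{3 \log{\left(\frac{9}{2} \right)}}{5} + \frac{2}{27} + \frac{2 \log{\left(\frac{19}{2} \right)}}{45} + \frac{5 \log{\left(\frac{7}{2} \right)}}{9}; F(7/2) = - \frac{3 \log{\left(\frac{5}{2} \right)}}{5} + \frac{2 \log{\left(\frac{15}{2} \right)}}{45} + \frac{2}{15} + \frac{5 \log{\left(\frac{3}{2} \right)}}{9}.
Integral = F(11/2) - F(7/2) = - \frac{3 \log{\left(\frac{9}{2} \right)}}{5} - \frac{5 \log{\left(\frac{3}{2} \right)}}{9} - \frac{2 \log{\left(\frac{15}{2} \right)}}{45} - \frac{8}{135} + \frac{2 \log{\left(\frac{19}{2} \right)}}{45} + \frac{3 \log{\left(\frac{5}{2} \right)}}{5} + \frac{5 \log{\left(\frac{7}{2} \right)}}{9}.

Antiderivative: F(s) = \frac{25 s \log{\left(s - 2 \right)} - 27 s \log{\left(s - 1 \right)} + 2 s \log{\left(s + 4 \right)} - 25 \log{\left(s - 2 \right)} + 27 \log{\left(s - 1 \right)} - 2 \log{\left(s + 4 \right)} + 15}{45 \left(s - 1\right)}; value = - \frac{3 \log{\left(\frac{9}{2} \right)}}{5} - \frac{5 \log{\left(\frac{3}{2} \right)}}{9} - \frac{2 \log{\left(\frac{15}{2} \right)}}{45} - \frac{8}{135} + \frac{2 \log{\left(\frac{19}{2} \right)}}{45} + \frac{3 \log{\left(\frac{5}{2} \right)}}{5} + \frac{5 \log{\left(\frac{7}{2} \right)}}{9}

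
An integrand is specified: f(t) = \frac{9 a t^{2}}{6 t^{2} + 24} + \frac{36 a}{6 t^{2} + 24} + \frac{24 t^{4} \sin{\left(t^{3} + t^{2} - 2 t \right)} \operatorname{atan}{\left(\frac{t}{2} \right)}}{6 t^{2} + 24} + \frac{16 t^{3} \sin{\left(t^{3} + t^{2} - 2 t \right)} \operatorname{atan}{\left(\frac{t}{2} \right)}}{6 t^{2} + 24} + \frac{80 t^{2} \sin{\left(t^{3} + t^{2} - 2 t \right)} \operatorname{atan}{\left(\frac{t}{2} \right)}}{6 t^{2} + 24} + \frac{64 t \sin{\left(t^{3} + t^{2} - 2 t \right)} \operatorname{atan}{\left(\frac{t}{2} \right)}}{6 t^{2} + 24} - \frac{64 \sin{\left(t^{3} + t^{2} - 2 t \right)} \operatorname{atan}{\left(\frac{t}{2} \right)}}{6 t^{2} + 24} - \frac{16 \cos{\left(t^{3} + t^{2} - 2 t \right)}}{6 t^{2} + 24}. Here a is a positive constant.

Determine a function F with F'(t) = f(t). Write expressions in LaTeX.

An antiderivative is F(t) = \frac{9 a t - 8 \cos{\left(t^{3} + t^{2} - 2 t \right)} \operatorname{atan}{\left(\frac{t}{2} \right)}}{6}.

Integrate term by term and add the pieces.
Check: d/dt[\frac{9 a t - 8 \cos{\left(t^{3} + t^{2} - 2 t \right)} \operatorname{atan}{\left(\frac{t}{2} \right)}}{6}] = \frac{9 a t^{2} + 36 a + 24 t^{4} \sin{\left(t^{3} + t^{2} - 2 t \right)} \operatorname{atan}{\left(\frac{t}{2} \right)} + 16 t^{3} \sin{\left(t^{3} + t^{2} - 2 t \right)} \operatorname{atan}{\left(\frac{t}{2} \right)} + 80 t^{2} \sin{\left(t^{3} + t^{2} - 2 t \right)} \operatorname{atan}{\left(\frac{t}{2} \right)} + 64 t \sin{\left(t^{3} + t^{2} - 2 t \right)} \operatorname{atan}{\left(\frac{t}{2} \right)} - 64 \sin{\left(t^{3} + t^{2} - 2 t \right)} \operatorname{atan}{\left(\frac{t}{2} \right)} - 16 \cos{\left(t^{3} + t^{2} - 2 t \right)}}{6 t^{2} + 24}, which equals f(t).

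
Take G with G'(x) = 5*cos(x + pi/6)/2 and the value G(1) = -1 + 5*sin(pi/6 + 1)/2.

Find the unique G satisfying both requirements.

Whatever form G(x) takes, its d/dx must return the stated G'(x).
A general antiderivative is 5*sin(x + pi/6)/2 + C.
The condition gives C = -1 + 5*sin(pi/6 + 1)/2 - (5*sin(pi/6 + 1)/2) = -1.
So G(x) = 5*sin(x + pi/6)/2 - 1.
Check: d/dx[5*sin(x + pi/6)/2 - 1] = 5*cos(x + pi/6)/2 = G'(x).

G(x) = 5*sin(x + pi/6)/2 - 1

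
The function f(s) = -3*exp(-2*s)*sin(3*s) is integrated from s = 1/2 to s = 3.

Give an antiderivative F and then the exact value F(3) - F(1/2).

Antiderivative: F(s) = 3*(2*sin(3*s) + 3*cos(3*s))*exp(-2*s)/13; value = -6*exp(-1)*sin(3/2)/13 - 9*exp(-1)*cos(3/2)/13 + 9*exp(-6)*cos(9)/13 + 6*exp(-6)*sin(9)/13

A first test for any F(s): its s-derivative must equal f(s) identically.
F(s) = 3*(2*sin(3*s) + 3*cos(3*s))*exp(-2*s)/13 is an antiderivative of f.
Check: d/ds[3*(2*sin(3*s) + 3*cos(3*s))*exp(-2*s)/13] = -3*exp(-2*s)*sin(3*s) = f(s).
F(3) = 9*exp(-6)*cos(9)/13 + 6*exp(-6)*sin(9)/13; F(1/2) = 9*exp(-1)*cos(3/2)/13 + 6*exp(-1)*sin(3/2)/13.
Integral = F(3) - F(1/2) = -6*exp(-1)*sin(3/2)/13 - 9*exp(-1)*cos(3/2)/13 + 9*exp(-6)*cos(9)/13 + 6*exp(-6)*sin(9)/13.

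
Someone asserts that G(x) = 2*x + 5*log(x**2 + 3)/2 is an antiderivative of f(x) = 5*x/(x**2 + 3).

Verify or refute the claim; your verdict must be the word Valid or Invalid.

d/dx[G] = (2*x**2 + 5*x + 6)/(x**2 + 3)
d/dx[G] - f(x) = 2 != 0.

Invalid: d/dx[G] - f = 2, which is not 0.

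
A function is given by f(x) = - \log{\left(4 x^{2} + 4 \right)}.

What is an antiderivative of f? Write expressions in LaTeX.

A first test for any F(x): its x-derivative must equal f(x) identically.
Check: d/dx[- x \log{\left(4 x^{2} + 4 \right)} + 2 x - 2 \operatorname{atan}{\left(x \right)}] = - \log{\left(x^{2} + 1 \right)} - 2 \log{\left(2 \right)}, which equals f(x).

An antiderivative is F(x) = - x \log{\left(4 x^{2} + 4 \right)} + 2 x - 2 \operatorname{atan}{\left(x \right)}.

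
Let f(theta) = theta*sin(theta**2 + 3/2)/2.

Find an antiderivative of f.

The substitution u = theta**2 + 3/2 works: f is exactly (dF/du)*(du/dtheta) for that inner function.
Check: d/dtheta[-cos(theta**2 + 3/2)/4] = theta*sin(theta**2 + 3/2)/2 = f(theta).

An antiderivative is F(theta) = -cos(theta**2 + 3/2)/4.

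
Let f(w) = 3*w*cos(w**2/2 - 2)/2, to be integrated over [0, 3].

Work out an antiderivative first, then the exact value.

The substitution u = w**2/2 - 2 works: f is exactly (dF/du)*(du/dw) for that inner function.
F(w) = 3*sin(w**2/2 - 2)/2 is an antiderivative of f.
Check: d/dw[3*sin(w**2/2 - 2)/2] = 3*w*cos(w**2/2 - 2)/2 = f(w).
F(3) = 3*sin(5/2)/2; F(0) = -3*sin(2)/2.
Integral = F(3) - F(0) = 3*sin(5/2)/2 + 3*sin(2)/2.

Antiderivative: F(w) = 3*sin(w**2/2 - 2)/2; value = 3*sin(5/2)/2 + 3*sin(2)/2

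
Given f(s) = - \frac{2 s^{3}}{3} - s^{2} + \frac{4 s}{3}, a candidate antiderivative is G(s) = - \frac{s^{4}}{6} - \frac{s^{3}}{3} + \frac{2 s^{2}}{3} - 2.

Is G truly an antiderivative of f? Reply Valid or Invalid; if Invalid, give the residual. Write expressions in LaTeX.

Valid: G'(s) = f(s).

d/ds[G] = - \frac{2 s^{3}}{3} - s^{2} + \frac{4 s}{3}
This equals f(s) exactly, so the claim holds.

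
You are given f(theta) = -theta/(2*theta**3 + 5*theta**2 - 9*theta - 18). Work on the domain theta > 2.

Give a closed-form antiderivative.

An antiderivative is F(theta) = -2*log(theta - 2)/35 - log(theta + 3/2)/7 + log(theta + 3)/5.

The denominator factors as (theta - 2)*(theta + 3)*(2*theta + 3); partial fractions split f into directly integrable pieces: -2/(7*(2*theta + 3)) + 1/(5*(theta + 3)) - 2/(35*(theta - 2)).
Check: d/dtheta[-2*log(theta - 2)/35 - log(theta + 3/2)/7 + log(theta + 3)/5] = -theta/(2*theta**3 + 5*theta**2 - 9*theta - 18) = f(theta).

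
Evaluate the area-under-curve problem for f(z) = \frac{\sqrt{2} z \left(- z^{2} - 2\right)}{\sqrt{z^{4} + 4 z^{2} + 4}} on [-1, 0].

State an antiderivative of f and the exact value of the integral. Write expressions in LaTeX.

Antiderivative: F(z) = - \sqrt{\frac{z^{4}}{2} + 2 z^{2} + 2}; value = \frac{\sqrt{2}}{2}

f matches the chain-rule pattern g'(h)*h' with inner function h(z) = \frac{z^{4}}{2} + 2 z^{2} + 2; substituting u = h(z) collapses the integral.
F(z) = - \sqrt{\frac{z^{4}}{2} + 2 z^{2} + 2} is an antiderivative of f.
Check: d/dz[- \sqrt{\frac{z^{4}}{2} + 2 z^{2} + 2}] = \frac{- \sqrt{2} z^{3} - 2 \sqrt{2} z}{\sqrt{z^{4} + 4 z^{2} + 4}}, which equals f(z).
F(0) = - \sqrt{2}; F(-1) = - \frac{3 \sqrt{2}}{2}.
Integral = F(0) - F(-1) = \frac{\sqrt{2}}{2}.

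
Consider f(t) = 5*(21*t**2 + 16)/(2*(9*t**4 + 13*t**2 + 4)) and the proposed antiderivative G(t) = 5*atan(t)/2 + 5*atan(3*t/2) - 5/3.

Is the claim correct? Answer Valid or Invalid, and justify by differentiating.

d/dt[G] = (105*t**2 + 80)/(18*t**4 + 26*t**2 + 8)
This equals f(t) exactly, so the claim holds.

Valid. The derivative of G reproduces f.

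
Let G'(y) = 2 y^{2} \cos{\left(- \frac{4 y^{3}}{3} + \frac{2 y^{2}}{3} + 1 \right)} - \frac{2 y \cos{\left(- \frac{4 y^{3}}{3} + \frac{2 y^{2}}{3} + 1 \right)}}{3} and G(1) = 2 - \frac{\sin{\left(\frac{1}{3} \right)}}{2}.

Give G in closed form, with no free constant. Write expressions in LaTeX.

G(y) = \frac{4 - \sin{\left(- \frac{4 y^{3}}{3} + \frac{2 y^{2}}{3} + 1 \right)}}{2}

G'(y) matches the chain-rule pattern g'(h)*h' with inner function h(y) = - \frac{4 y^{3}}{3} + \frac{2 y^{2}}{3} + 1; substituting u = h(y) collapses the integral.
A general antiderivative is - \frac{\sin{\left(- \frac{4 y^{3}}{3} + \frac{2 y^{2}}{3} + 1 \right)}}{2} + C.
The condition gives C = 2 - \frac{\sin{\left(\frac{1}{3} \right)}}{2} - (- \frac{\sin{\left(\frac{1}{3} \right)}}{2}) = 2.
So G(y) = \frac{4 - \sin{\left(- \frac{4 y^{3}}{3} + \frac{2 y^{2}}{3} + 1 \right)}}{2}.
Check: d/dy[\frac{4 - \sin{\left(- \frac{4 y^{3}}{3} + \frac{2 y^{2}}{3} + 1 \right)}}{2}] = 2 y^{2} \cos{\left(- \frac{4 y^{3}}{3} + \frac{2 y^{2}}{3} + 1 \right)} - \frac{2 y \cos{\left(- \frac{4 y^{3}}{3} + \frac{2 y^{2}}{3} + 1 \right)}}{3} = G'(y).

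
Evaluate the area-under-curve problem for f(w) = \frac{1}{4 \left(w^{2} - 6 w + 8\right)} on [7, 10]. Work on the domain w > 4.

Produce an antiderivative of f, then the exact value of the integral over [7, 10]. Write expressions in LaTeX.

Antiderivative: F(w) = - \frac{- \log{\left(w - 4 \right)} + \log{\left(w - 2 \right)}}{8}; value = - \frac{\log{\left(8 \right)}}{8} - \frac{\log{\left(3 \right)}}{8} + \frac{\log{\left(5 \right)}}{8} + \frac{\log{\left(6 \right)}}{8}

The denominator factors as 4 \left(w - 4\right) \left(w - 2\right); partial fractions split f into directly integrable pieces: - \frac{1}{8 \left(w - 2\right)} + \frac{1}{8 \left(w - 4\right)}.
F(w) = - \frac{- \log{\left(w - 4 \right)} + \log{\left(w - 2 \right)}}{8} is an antiderivative of f.
Check: d/dw[- \frac{- \log{\left(w - 4 \right)} + \log{\left(w - 2 \right)}}{8}] = \frac{1}{4 w^{2} - 24 w + 32}, which equals f(w).
F(10) = - \frac{\log{\left(8 \right)}}{8} + \frac{\log{\left(6 \right)}}{8}; F(7) = - \frac{\log{\left(5 \right)}}{8} + \frac{\log{\left(3 \right)}}{8}.
Integral = F(10) - F(7) = - \frac{\log{\left(8 \right)}}{8} - \frac{\log{\left(3 \right)}}{8} + \frac{\log{\left(5 \right)}}{8} + \frac{\log{\left(6 \right)}}{8}.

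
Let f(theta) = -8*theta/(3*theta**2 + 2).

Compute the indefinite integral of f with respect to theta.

F(theta) = -4*log(3*theta**2/2 + 1)/3 + C

The substitution u = 3*theta**2/2 + 1 works: f is exactly (dF/du)*(du/dtheta) for that inner function.
Check: d/dtheta[-4*log(3*theta**2/2 + 1)/3] = -8*theta/(3*theta**2 + 2) = f(theta).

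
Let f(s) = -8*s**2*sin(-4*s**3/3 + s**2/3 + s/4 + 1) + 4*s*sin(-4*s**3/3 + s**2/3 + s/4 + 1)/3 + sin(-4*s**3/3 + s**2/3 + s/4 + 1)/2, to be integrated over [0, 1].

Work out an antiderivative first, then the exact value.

The substitution u = -4*s**3/3 + s**2/3 + s/4 + 1 works: f is exactly (dF/du)*(du/ds) for that inner function.
F(s) = -2*cos(-4*s**3/3 + s**2/3 + s/4 + 1) is an antiderivative of f.
Check: d/ds[-2*cos(-4*s**3/3 + s**2/3 + s/4 + 1)] = -8*s**2*sin(-4*s**3/3 + s**2/3 + s/4 + 1) + 4*s*sin(-4*s**3/3 + s**2/3 + s/4 + 1)/3 + sin(-4*s**3/3 + s**2/3 + s/4 + 1)/2 = f(s).
F(1) = -2*cos(1/4); F(0) = -2*cos(1).
Integral = F(1) - F(0) = -2*cos(1/4) + 2*cos(1).

Antiderivative: F(s) = -2*cos(-4*s**3/3 + s**2/3 + s/4 + 1); value = -2*cos(1/4) + 2*cos(1)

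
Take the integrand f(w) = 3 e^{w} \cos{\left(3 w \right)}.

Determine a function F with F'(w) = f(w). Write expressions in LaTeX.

An antiderivative is F(w) = \frac{9 e^{w} \sin{\left(3 w \right)}}{10} + \frac{3 e^{w} \cos{\left(3 w \right)}}{10}.

For F(w) to be correct the identity F'(w) - f(w) = 0 must hold.
Check: d/dw[\frac{9 e^{w} \sin{\left(3 w \right)}}{10} + \frac{3 e^{w} \cos{\left(3 w \right)}}{10}] = 3 e^{w} \cos{\left(3 w \right)} = f(w).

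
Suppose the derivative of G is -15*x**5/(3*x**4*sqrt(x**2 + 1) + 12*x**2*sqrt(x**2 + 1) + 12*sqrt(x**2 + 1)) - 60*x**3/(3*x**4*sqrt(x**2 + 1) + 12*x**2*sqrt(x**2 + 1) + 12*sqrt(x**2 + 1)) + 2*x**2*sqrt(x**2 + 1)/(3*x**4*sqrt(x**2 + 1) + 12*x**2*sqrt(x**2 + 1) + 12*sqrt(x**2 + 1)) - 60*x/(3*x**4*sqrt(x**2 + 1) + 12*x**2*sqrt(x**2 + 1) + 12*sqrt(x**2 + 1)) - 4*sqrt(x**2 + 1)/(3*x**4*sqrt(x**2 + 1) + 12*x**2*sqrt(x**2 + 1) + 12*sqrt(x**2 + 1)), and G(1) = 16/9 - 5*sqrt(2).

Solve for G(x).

G(x) = -x/(3*(x**2/2 + 1)) - 5*sqrt(x**2 + 1) + 2

The integrand splits into summands that can be handled one at a time.
A general antiderivative is -x/(3*(x**2/2 + 1)) - 5*sqrt(x**2 + 1) + C.
The condition gives C = 16/9 - 5*sqrt(2) - (-5*sqrt(2) - 2/9) = 2.
So G(x) = -x/(3*(x**2/2 + 1)) - 5*sqrt(x**2 + 1) + 2.
Check: d/dx[-x/(3*(x**2/2 + 1)) - 5*sqrt(x**2 + 1) + 2] = (-15*x**5 - 60*x**3 + 2*x**2*sqrt(x**2 + 1) - 60*x - 4*sqrt(x**2 + 1))/(3*x**4*sqrt(x**2 + 1) + 12*x**2*sqrt(x**2 + 1) + 12*sqrt(x**2 + 1)), which equals G'(x).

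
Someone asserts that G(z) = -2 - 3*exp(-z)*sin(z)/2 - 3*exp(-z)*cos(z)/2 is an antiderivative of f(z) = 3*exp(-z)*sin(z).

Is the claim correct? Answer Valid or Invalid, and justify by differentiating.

Valid: G'(z) = f(z).

d/dz[G] = 3*exp(-z)*sin(z)
This equals f(z) exactly, so the claim holds.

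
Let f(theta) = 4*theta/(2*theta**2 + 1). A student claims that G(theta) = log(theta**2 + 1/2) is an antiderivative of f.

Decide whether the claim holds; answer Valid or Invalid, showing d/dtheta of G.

d/dtheta[G] = 4*theta/(2*theta**2 + 1)
This equals f(theta) exactly, so the claim holds.

Valid - differentiating G returns exactly f.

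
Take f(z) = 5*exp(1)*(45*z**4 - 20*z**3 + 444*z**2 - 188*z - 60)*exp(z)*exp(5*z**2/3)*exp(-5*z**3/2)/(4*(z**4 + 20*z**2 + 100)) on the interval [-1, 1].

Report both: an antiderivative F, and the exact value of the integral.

Antiderivative: F(z) = -15*exp(-5*z**3/2 + 5*z**2/3 + z + 1)/(4*(z**2/2 + 5)); value = -15*exp(7/6)/22 + 15*exp(25/6)/22

f has the shape u'v + uv' for u = -15/(4*(z**2/2 + 5)) and v = exp(-5*z**3/2 + 5*z**2/3 + z + 1) — it is the derivative of the product u*v.
F(z) = -15*exp(-5*z**3/2 + 5*z**2/3 + z + 1)/(4*(z**2/2 + 5)) is an antiderivative of f.
Check: d/dz[-15*exp(-5*z**3/2 + 5*z**2/3 + z + 1)/(4*(z**2/2 + 5))] = (225*exp(1)*z**4*exp(z)*exp(5*z**2/3)*exp(-5*z**3/2) - 100*exp(1)*z**3*exp(z)*exp(5*z**2/3)*exp(-5*z**3/2) + 2220*exp(1)*z**2*exp(z)*exp(5*z**2/3)*exp(-5*z**3/2) - 940*exp(1)*z*exp(z)*exp(5*z**2/3)*exp(-5*z**3/2) - 300*exp(1)*exp(z)*exp(5*z**2/3)*exp(-5*z**3/2))/(4*z**4 + 80*z**2 + 400), which equals f(z).
F(1) = -15*exp(7/6)/22; F(-1) = -15*exp(25/6)/22.
Integral = F(1) - F(-1) = -15*exp(7/6)/22 + 15*exp(25/6)/22.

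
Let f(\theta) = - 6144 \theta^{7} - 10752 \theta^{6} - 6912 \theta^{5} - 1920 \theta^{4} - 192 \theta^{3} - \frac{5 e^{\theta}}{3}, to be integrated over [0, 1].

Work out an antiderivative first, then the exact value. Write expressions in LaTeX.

Antiderivative: F(\theta) = - 3 \left(4 \theta^{2} + 2 \theta\right)^{4} - \frac{5 e^{\theta}}{3}; value = - \frac{11659}{3} - \frac{5 e}{3}

The integrand splits into summands that can be handled one at a time.
F(\theta) = - 3 \left(4 \theta^{2} + 2 \theta\right)^{4} - \frac{5 e^{\theta}}{3} is an antiderivative of f.
Check: d/d\theta[- 3 \left(4 \theta^{2} + 2 \theta\right)^{4} - \frac{5 e^{\theta}}{3}] = - 6144 \theta^{7} - 10752 \theta^{6} - 6912 \theta^{5} - 1920 \theta^{4} - 192 \theta^{3} - \frac{5 e^{\theta}}{3} = f(\theta).
F(1) = -3888 - \frac{5 e}{3}; F(0) = - \frac{5}{3}.
Integral = F(1) - F(0) = - \frac{11659}{3} - \frac{5 e}{3}.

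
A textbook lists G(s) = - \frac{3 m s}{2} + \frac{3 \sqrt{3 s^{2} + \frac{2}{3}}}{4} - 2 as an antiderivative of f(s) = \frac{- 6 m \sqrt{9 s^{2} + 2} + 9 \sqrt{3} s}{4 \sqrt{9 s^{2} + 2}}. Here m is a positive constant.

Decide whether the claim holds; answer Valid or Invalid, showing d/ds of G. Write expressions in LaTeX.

d/ds[G] = \frac{- 6 m \sqrt{9 s^{2} + 2} + 9 \sqrt{3} s}{4 \sqrt{9 s^{2} + 2}}
This equals f(s) exactly, so the claim holds.

Valid. The derivative of G reproduces f.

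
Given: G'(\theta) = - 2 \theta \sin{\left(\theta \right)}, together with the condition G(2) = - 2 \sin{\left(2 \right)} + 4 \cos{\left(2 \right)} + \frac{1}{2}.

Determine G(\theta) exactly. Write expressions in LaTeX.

G(\theta) = 2 \theta \cos{\left(\theta \right)} - 2 \sin{\left(\theta \right)} + \frac{1}{2}

Whatever form G(\theta) takes, its d/d\theta must return the stated G'(\theta).
A general antiderivative is 2 \theta \cos{\left(\theta \right)} - 2 \sin{\left(\theta \right)} + C.
The condition gives C = - 2 \sin{\left(2 \right)} + 4 \cos{\left(2 \right)} + \frac{1}{2} - (- 2 \sin{\left(2 \right)} + 4 \cos{\left(2 \right)}) = \frac{1}{2}.
So G(\theta) = 2 \theta \cos{\left(\theta \right)} - 2 \sin{\left(\theta \right)} + \frac{1}{2}.
Check: d/d\theta[2 \theta \cos{\left(\theta \right)} - 2 \sin{\left(\theta \right)} + \frac{1}{2}] = - 2 \theta \sin{\left(\theta \right)} = G'(\theta).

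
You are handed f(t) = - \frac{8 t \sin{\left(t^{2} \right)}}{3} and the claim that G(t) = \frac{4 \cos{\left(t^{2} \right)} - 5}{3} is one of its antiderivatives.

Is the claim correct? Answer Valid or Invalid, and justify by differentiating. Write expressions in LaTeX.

Valid - the claim checks out under differentiation.

d/dt[G] = - \frac{8 t \sin{\left(t^{2} \right)}}{3}
This equals f(t) exactly, so the claim holds.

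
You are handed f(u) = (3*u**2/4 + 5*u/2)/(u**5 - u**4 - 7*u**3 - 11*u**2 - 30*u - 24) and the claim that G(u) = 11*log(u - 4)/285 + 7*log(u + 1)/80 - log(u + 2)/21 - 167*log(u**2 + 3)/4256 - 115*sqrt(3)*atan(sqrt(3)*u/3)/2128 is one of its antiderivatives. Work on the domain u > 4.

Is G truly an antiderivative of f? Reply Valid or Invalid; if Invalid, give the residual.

Valid - the claim checks out under differentiation.

d/du[G] = (3*u**2 + 10*u)/(4*u**5 - 4*u**4 - 28*u**3 - 44*u**2 - 120*u - 96)
This equals f(u) exactly, so the claim holds.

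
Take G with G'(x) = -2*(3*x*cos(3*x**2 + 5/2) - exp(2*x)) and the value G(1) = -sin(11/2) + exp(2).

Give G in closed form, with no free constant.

G(x) = exp(2*x) - sin(3*x**2 + 5/2)

A first test for any G(x): its x-derivative must equal the given G'(x).
A general antiderivative is exp(2*x) - sin(3*x**2 + 5/2) + C.
The condition gives C = -sin(11/2) + exp(2) - (-sin(11/2) + exp(2)) = 0.
So G(x) = exp(2*x) - sin(3*x**2 + 5/2).
Check: d/dx[exp(2*x) - sin(3*x**2 + 5/2)] = -6*x*cos(3*x**2 + 5/2) + 2*exp(2*x), which equals G'(x).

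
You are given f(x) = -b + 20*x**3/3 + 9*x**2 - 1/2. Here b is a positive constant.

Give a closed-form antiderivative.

An antiderivative is F(x) = (-6*b*x + 10*x**4 + 18*x**3 - 3*x + 4)/6.

The integrand splits into summands that can be handled one at a time.
Check: d/dx[(-6*b*x + 10*x**4 + 18*x**3 - 3*x + 4)/6] = -b + 20*x**3/3 + 9*x**2 - 1/2 = f(x).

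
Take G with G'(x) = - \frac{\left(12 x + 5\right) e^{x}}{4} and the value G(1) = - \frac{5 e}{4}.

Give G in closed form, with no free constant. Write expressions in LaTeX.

G(x) = - \frac{\left(12 x - 7\right) e^{x}}{4}

Recognize the product-rule pattern: G'(x) = u'v + uv' with u = \frac{7}{4} - 3 x, v = e^{x}, so integration by parts undoes it.
A general antiderivative is \frac{\left(7 - 12 x\right) e^{x}}{4} + C.
The condition gives C = - \frac{5 e}{4} - (- \frac{5 e}{4}) = 0.
So G(x) = - \frac{\left(12 x - 7\right) e^{x}}{4}.
Check: d/dx[- \frac{\left(12 x - 7\right) e^{x}}{4}] = - 3 x e^{x} - \frac{5 e^{x}}{4}, which equals G'(x).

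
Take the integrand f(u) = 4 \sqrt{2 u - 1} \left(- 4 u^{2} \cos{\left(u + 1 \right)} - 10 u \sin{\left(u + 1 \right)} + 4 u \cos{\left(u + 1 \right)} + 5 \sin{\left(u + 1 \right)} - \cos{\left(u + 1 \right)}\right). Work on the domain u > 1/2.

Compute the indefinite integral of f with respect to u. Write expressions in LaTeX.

F(u) = - 16 u^{2} \sqrt{2 u - 1} \sin{\left(u + 1 \right)} + 16 u \sqrt{2 u - 1} \sin{\left(u + 1 \right)} - 4 \sqrt{2 u - 1} \sin{\left(u + 1 \right)} + C

f has the shape v'r + vr' for v = - 4 \left(2 u - 1\right)^{\frac{5}{2}} and r = \sin{\left(u + 1 \right)} — it is the derivative of the product v*r.
Check: d/du[- 16 u^{2} \sqrt{2 u - 1} \sin{\left(u + 1 \right)} + 16 u \sqrt{2 u - 1} \sin{\left(u + 1 \right)} - 4 \sqrt{2 u - 1} \sin{\left(u + 1 \right)}] = \frac{- 32 u^{3} \cos{\left(u + 1 \right)} - 80 u^{2} \sin{\left(u + 1 \right)} + 48 u^{2} \cos{\left(u + 1 \right)} + 80 u \sin{\left(u + 1 \right)} - 24 u \cos{\left(u + 1 \right)} - 20 \sin{\left(u + 1 \right)} + 4 \cos{\left(u + 1 \right)}}{\sqrt{2 u - 1}}, which equals f(u).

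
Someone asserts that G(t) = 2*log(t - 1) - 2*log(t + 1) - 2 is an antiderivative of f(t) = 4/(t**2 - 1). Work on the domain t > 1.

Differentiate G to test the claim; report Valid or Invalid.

d/dt[G] = 4/(t**2 - 1)
This equals f(t) exactly, so the claim holds.

Valid - differentiating G returns exactly f.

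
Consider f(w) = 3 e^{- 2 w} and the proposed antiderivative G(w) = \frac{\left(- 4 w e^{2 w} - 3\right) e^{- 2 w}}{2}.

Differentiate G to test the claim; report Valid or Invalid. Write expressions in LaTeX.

Invalid: d/dw[G] - f = -2, which is not 0.

d/dw[G] = \left(3 - 2 e^{2 w}\right) e^{- 2 w}
d/dw[G] - f(w) = -2 != 0.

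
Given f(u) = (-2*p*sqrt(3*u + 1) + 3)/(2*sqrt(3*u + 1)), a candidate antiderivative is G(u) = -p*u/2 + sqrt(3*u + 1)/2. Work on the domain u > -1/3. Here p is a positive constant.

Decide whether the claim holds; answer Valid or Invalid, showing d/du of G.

Invalid: d/du[G] - f = (2*p*sqrt(3*u + 1) - 3)/(4*sqrt(3*u + 1)), which is not 0.

d/du[G] = (-2*p*sqrt(3*u + 1) + 3)/(4*sqrt(3*u + 1))
d/du[G] - f(u) = (2*p*sqrt(3*u + 1) - 3)/(4*sqrt(3*u + 1)) != 0.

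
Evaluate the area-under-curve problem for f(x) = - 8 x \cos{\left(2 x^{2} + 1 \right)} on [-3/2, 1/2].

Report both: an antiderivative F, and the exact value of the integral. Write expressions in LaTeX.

Antiderivative: F(x) = - 2 \sin{\left(2 x^{2} + 1 \right)}; value = - 2 \sin{\left(\frac{3}{2} \right)} + 2 \sin{\left(\frac{11}{2} \right)}

The substitution u = 2 x^{2} + 1 works: f is exactly (dF/du)*(du/dx) for that inner function.
F(x) = - 2 \sin{\left(2 x^{2} + 1 \right)} is an antiderivative of f.
Check: d/dx[- 2 \sin{\left(2 x^{2} + 1 \right)}] = - 8 x \cos{\left(2 x^{2} + 1 \right)} = f(x).
F(1/2) = - 2 \sin{\left(\frac{3}{2} \right)}; F(-3/2) = - 2 \sin{\left(\frac{11}{2} \right)}.
Integral = F(1/2) - F(-3/2) = - 2 \sin{\left(\frac{3}{2} \right)} + 2 \sin{\left(\frac{11}{2} \right)}.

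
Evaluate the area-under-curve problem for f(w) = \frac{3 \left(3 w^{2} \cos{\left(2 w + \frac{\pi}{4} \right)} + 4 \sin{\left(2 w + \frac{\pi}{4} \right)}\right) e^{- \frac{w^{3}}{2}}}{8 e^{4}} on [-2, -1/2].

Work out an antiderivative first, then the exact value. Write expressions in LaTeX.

f has the shape u'v + uv' for u = - \frac{3 \cos{\left(2 w + \frac{\pi}{4} \right)}}{4} and v = e^{- \frac{w^{3}}{2} - 4} — it is the derivative of the product u*v.
F(w) = - \frac{3 e^{- \frac{w^{3}}{2}} \cos{\left(2 w + \frac{\pi}{4} \right)}}{4 e^{4}} is an antiderivative of f.
Check: d/dw[- \frac{3 e^{- \frac{w^{3}}{2}} \cos{\left(2 w + \frac{\pi}{4} \right)}}{4 e^{4}}] = \frac{\left(9 w^{2} \cos{\left(2 w + \frac{\pi}{4} \right)} + 12 \sin{\left(2 w + \frac{\pi}{4} \right)}\right) e^{- \frac{w^{3}}{2}}}{8 e^{4}}, which equals f(w).
F(-1/2) = - \frac{3 \sin{\left(\frac{\pi}{4} + 1 \right)}}{4 e^{\frac{63}{16}}}; F(-2) = - \frac{3 \sin{\left(\frac{\pi}{4} + 4 \right)}}{4}.
Integral = F(-1/2) - F(-2) = \frac{3 \sin{\left(\frac{\pi}{4} + 4 \right)}}{4} - \frac{3 \sin{\left(\frac{\pi}{4} + 1 \right)}}{4 e^{\frac{63}{16}}}.

Antiderivative: F(w) = - \frac{3 e^{- \frac{w^{3}}{2}} \cos{\left(2 w + \frac{\pi}{4} \right)}}{4 e^{4}}; value = \frac{3 \sin{\left(\frac{\pi}{4} + 4 \right)}}{4} - \frac{3 \sin{\left(\frac{\pi}{4} + 1 \right)}}{4 e^{\frac{63}{16}}}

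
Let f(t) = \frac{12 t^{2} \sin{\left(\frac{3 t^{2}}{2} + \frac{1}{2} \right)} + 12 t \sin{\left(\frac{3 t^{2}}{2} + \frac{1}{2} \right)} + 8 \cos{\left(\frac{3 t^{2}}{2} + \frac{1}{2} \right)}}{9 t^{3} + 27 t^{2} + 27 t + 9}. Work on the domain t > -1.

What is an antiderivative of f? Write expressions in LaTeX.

An antiderivative is F(t) = - \frac{4 \cos{\left(\frac{3 t^{2}}{2} + \frac{1}{2} \right)}}{9 \left(t + 1\right)^{2}}.

f has the shape u'v + uv' for u = - \frac{4}{\left(3 t + 3\right)^{2}} and v = \cos{\left(\frac{3 t^{2}}{2} + \frac{1}{2} \right)} — it is the derivative of the product u*v.
Check: d/dt[- \frac{4 \cos{\left(\frac{3 t^{2}}{2} + \frac{1}{2} \right)}}{9 \left(t + 1\right)^{2}}] = \frac{12 t^{2} \sin{\left(\frac{3 t^{2}}{2} + \frac{1}{2} \right)} + 12 t \sin{\left(\frac{3 t^{2}}{2} + \frac{1}{2} \right)} + 8 \cos{\left(\frac{3 t^{2}}{2} + \frac{1}{2} \right)}}{9 t^{3} + 27 t^{2} + 27 t + 9} = f(t).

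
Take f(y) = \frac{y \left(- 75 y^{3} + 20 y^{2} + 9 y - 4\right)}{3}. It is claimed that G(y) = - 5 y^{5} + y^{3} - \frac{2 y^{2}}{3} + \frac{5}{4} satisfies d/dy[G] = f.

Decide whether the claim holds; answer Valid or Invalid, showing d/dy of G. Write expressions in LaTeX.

Invalid: d/dy[G] - f = - \frac{20 y^{3}}{3}, which is not 0.

d/dy[G] = - 25 y^{4} + 3 y^{2} - \frac{4 y}{3}
d/dy[G] - f(y) = - \frac{20 y^{3}}{3} != 0.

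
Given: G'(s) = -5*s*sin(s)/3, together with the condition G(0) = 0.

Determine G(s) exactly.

G(s) = 5*s*cos(s)/3 - 5*sin(s)/3

Any candidate G(s) must reproduce the stated G'(s) exactly.
A general antiderivative is 5*s*cos(s)/3 - 5*sin(s)/3 + C.
The condition gives C = 0 - (0) = 0.
So G(s) = 5*s*cos(s)/3 - 5*sin(s)/3.
Check: d/ds[5*s*cos(s)/3 - 5*sin(s)/3] = -5*s*sin(s)/3 = G'(s).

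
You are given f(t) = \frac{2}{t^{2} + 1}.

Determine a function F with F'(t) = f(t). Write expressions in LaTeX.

An antiderivative is F(t) = 2 \operatorname{atan}{\left(t \right)}.

Differentiate the proposed F(t) back; it has to land on f(t) exactly.
Check: d/dt[2 \operatorname{atan}{\left(t \right)}] = \frac{2}{t^{2} + 1} = f(t).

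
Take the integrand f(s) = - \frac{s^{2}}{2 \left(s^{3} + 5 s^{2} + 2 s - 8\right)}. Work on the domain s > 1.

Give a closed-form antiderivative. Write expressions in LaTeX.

Factor the denominator (2 \left(s - 1\right) \left(s + 2\right) \left(s + 4\right)) and decompose: f = - \frac{4}{5 \left(s + 4\right)} + \frac{1}{3 \left(s + 2\right)} - \frac{1}{30 \left(s - 1\right)}; each piece integrates to a log, atan, or power term.
Check: d/ds[\frac{- \log{\left(s - 1 \right)} + 10 \log{\left(s + 2 \right)} - 24 \log{\left(s + 4 \right)}}{30}] = - \frac{s^{2}}{2 s^{3} + 10 s^{2} + 4 s - 16}, which equals f(s).

An antiderivative is F(s) = \frac{- \log{\left(s - 1 \right)} + 10 \log{\left(s + 2 \right)} - 24 \log{\left(s + 4 \right)}}{30}.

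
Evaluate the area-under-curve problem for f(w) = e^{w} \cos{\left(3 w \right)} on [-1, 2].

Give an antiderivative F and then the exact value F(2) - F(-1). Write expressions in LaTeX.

Antiderivative: F(w) = \frac{3 e^{w} \sin{\left(3 w \right)}}{10} + \frac{e^{w} \cos{\left(3 w \right)}}{10}; value = \frac{3 e^{2} \sin{\left(6 \right)}}{10} + \frac{3 \sin{\left(3 \right)}}{10 e} - \frac{\cos{\left(3 \right)}}{10 e} + \frac{e^{2} \cos{\left(6 \right)}}{10}

For F(w) to be correct the identity F'(w) - f(w) = 0 must hold.
F(w) = \frac{3 e^{w} \sin{\left(3 w \right)}}{10} + \frac{e^{w} \cos{\left(3 w \right)}}{10} is an antiderivative of f.
Check: d/dw[\frac{3 e^{w} \sin{\left(3 w \right)}}{10} + \frac{e^{w} \cos{\left(3 w \right)}}{10}] = e^{w} \cos{\left(3 w \right)} = f(w).
F(2) = \frac{3 e^{2} \sin{\left(6 \right)}}{10} + \frac{e^{2} \cos{\left(6 \right)}}{10}; F(-1) = \frac{\cos{\left(3 \right)}}{10 e} - \frac{3 \sin{\left(3 \right)}}{10 e}.
Integral = F(2) - F(-1) = \frac{3 e^{2} \sin{\left(6 \right)}}{10} + \frac{3 \sin{\left(3 \right)}}{10 e} - \frac{\cos{\left(3 \right)}}{10 e} + \frac{e^{2} \cos{\left(6 \right)}}{10}.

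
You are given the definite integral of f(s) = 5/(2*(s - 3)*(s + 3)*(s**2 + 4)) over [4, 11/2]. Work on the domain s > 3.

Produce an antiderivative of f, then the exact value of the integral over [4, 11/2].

The denominator factors as 2*(s - 3)*(s + 3)*(s**2 + 4); partial fractions split f into directly integrable pieces: -5/(26*(s**2 + 4)) - 5/(156*(s + 3)) + 5/(156*(s - 3)).
F(s) = -5*(-log(s - 3) + log(s + 3) + 3*atan(s/2))/156 is an antiderivative of f.
Check: d/ds[-5*(-log(s - 3) + log(s + 3) + 3*atan(s/2))/156] = 5/(2*s**4 - 10*s**2 - 72), which equals f(s).
F(11/2) = -5*atan(11/4)/52 - 5*log(17/2)/156 + 5*log(5/2)/156; F(4) = -5*atan(2)/52 - 5*log(7)/156.
Integral = F(11/2) - F(4) = -5*atan(11/4)/52 - 5*log(17/2)/156 + 5*log(5/2)/156 + 5*log(7)/156 + 5*atan(2)/52.

Antiderivative: F(s) = -5*(-log(s - 3) + log(s + 3) + 3*atan(s/2))/156; value = -5*atan(11/4)/52 - 5*log(17/2)/156 + 5*log(5/2)/156 + 5*log(7)/156 + 5*atan(2)/52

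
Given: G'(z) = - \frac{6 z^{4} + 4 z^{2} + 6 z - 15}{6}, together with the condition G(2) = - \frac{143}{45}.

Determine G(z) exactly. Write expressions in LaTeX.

G(z) = - \frac{z^{5}}{5} - \frac{2 z^{3}}{9} - \frac{z^{2}}{2} + \frac{5 z}{2} + 2

The proposed G(z) is checked by its d/dz: the result must match the given G'(z).
A general antiderivative is - \frac{z^{5}}{5} - \frac{2 z^{3}}{9} - \frac{z^{2}}{2} + \frac{5 z}{2} + C.
The condition gives C = - \frac{143}{45} - (- \frac{233}{45}) = 2.
So G(z) = - \frac{z^{5}}{5} - \frac{2 z^{3}}{9} - \frac{z^{2}}{2} + \frac{5 z}{2} + 2.
Check: d/dz[- \frac{z^{5}}{5} - \frac{2 z^{3}}{9} - \frac{z^{2}}{2} + \frac{5 z}{2} + 2] = - z^{4} - \frac{2 z^{2}}{3} - z + \frac{5}{2}, which equals G'(z).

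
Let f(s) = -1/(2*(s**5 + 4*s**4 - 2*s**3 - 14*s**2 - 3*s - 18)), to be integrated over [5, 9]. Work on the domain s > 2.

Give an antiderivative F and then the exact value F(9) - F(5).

Factor the denominator (2*(s - 2)*(s + 3)**2*(s**2 + 1)) and decompose: f = -(2*s - 11)/(500*(s**2 + 1)) + 1/(125*(s + 3)) + 1/(100*(s + 3)**2) - 1/(250*(s - 2)); each piece integrates to a log, atan, or power term.
F(s) = -log(s - 2)/250 + log(s + 3)/125 - log(s**2 + 1)/500 + 11*atan(s)/500 - 1/(100*s + 300) is an antiderivative of f.
Check: d/ds[-log(s - 2)/250 + log(s + 3)/125 - log(s**2 + 1)/500 + 11*atan(s)/500 - 1/(100*s + 300)] = -1/(2*s**5 + 8*s**4 - 4*s**3 - 28*s**2 - 6*s - 36), which equals f(s).
F(9) = -log(82)/500 - log(7)/250 - 1/1200 + log(12)/125 + 11*atan(9)/500; F(5) = -log(26)/500 - log(3)/250 - 1/800 + log(8)/125 + 11*atan(5)/500.
Integral = F(9) - F(5) = -11*atan(5)/500 - log(8)/125 - log(82)/500 - log(7)/250 + 1/2400 + log(3)/250 + log(26)/500 + log(12)/125 + 11*atan(9)/500.

Antiderivative: F(s) = -log(s - 2)/250 + log(s + 3)/125 - log(s**2 + 1)/500 + 11*atan(s)/500 - 1/(100*s + 300); value = -11*atan(5)/500 - log(8)/125 - log(82)/500 - log(7)/250 + 1/2400 + log(3)/250 + log(26)/500 + log(12)/125 + 11*atan(9)/500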